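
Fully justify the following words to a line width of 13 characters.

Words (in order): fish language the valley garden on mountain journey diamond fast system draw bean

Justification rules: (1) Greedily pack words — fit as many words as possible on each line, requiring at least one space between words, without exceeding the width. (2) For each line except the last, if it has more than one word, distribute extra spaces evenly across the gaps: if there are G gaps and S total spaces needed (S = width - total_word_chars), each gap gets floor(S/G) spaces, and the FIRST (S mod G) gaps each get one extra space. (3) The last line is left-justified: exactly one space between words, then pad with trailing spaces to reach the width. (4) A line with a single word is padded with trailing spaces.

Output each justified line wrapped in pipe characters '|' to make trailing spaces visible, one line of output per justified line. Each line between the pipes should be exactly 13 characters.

Answer: |fish language|
|the    valley|
|garden     on|
|mountain     |
|journey      |
|diamond  fast|
|system   draw|
|bean         |

Derivation:
Line 1: ['fish', 'language'] (min_width=13, slack=0)
Line 2: ['the', 'valley'] (min_width=10, slack=3)
Line 3: ['garden', 'on'] (min_width=9, slack=4)
Line 4: ['mountain'] (min_width=8, slack=5)
Line 5: ['journey'] (min_width=7, slack=6)
Line 6: ['diamond', 'fast'] (min_width=12, slack=1)
Line 7: ['system', 'draw'] (min_width=11, slack=2)
Line 8: ['bean'] (min_width=4, slack=9)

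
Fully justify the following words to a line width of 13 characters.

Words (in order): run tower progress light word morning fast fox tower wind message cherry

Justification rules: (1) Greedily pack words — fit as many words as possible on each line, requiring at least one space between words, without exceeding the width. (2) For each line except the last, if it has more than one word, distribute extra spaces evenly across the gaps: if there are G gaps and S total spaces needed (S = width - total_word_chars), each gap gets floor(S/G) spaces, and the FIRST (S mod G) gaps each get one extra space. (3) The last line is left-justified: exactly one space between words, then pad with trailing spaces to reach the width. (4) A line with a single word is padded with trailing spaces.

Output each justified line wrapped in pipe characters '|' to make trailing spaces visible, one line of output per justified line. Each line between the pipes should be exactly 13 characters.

Line 1: ['run', 'tower'] (min_width=9, slack=4)
Line 2: ['progress'] (min_width=8, slack=5)
Line 3: ['light', 'word'] (min_width=10, slack=3)
Line 4: ['morning', 'fast'] (min_width=12, slack=1)
Line 5: ['fox', 'tower'] (min_width=9, slack=4)
Line 6: ['wind', 'message'] (min_width=12, slack=1)
Line 7: ['cherry'] (min_width=6, slack=7)

Answer: |run     tower|
|progress     |
|light    word|
|morning  fast|
|fox     tower|
|wind  message|
|cherry       |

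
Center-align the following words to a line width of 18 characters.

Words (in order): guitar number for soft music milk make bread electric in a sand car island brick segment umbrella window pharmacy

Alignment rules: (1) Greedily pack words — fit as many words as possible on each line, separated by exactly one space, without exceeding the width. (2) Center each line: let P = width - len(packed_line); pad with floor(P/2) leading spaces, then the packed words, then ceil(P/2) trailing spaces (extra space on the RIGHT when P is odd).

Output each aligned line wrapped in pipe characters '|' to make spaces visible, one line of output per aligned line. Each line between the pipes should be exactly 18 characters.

Line 1: ['guitar', 'number', 'for'] (min_width=17, slack=1)
Line 2: ['soft', 'music', 'milk'] (min_width=15, slack=3)
Line 3: ['make', 'bread'] (min_width=10, slack=8)
Line 4: ['electric', 'in', 'a', 'sand'] (min_width=18, slack=0)
Line 5: ['car', 'island', 'brick'] (min_width=16, slack=2)
Line 6: ['segment', 'umbrella'] (min_width=16, slack=2)
Line 7: ['window', 'pharmacy'] (min_width=15, slack=3)

Answer: |guitar number for |
| soft music milk  |
|    make bread    |
|electric in a sand|
| car island brick |
| segment umbrella |
| window pharmacy  |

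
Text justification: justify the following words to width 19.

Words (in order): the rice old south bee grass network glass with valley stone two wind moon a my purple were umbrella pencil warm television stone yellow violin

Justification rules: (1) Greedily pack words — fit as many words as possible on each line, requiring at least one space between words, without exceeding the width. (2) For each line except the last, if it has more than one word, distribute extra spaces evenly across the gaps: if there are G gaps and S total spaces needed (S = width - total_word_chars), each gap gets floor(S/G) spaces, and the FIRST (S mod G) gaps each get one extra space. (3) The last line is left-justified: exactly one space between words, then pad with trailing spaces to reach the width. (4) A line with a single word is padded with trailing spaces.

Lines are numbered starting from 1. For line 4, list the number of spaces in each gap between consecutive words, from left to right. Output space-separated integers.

Line 1: ['the', 'rice', 'old', 'south'] (min_width=18, slack=1)
Line 2: ['bee', 'grass', 'network'] (min_width=17, slack=2)
Line 3: ['glass', 'with', 'valley'] (min_width=17, slack=2)
Line 4: ['stone', 'two', 'wind', 'moon'] (min_width=19, slack=0)
Line 5: ['a', 'my', 'purple', 'were'] (min_width=16, slack=3)
Line 6: ['umbrella', 'pencil'] (min_width=15, slack=4)
Line 7: ['warm', 'television'] (min_width=15, slack=4)
Line 8: ['stone', 'yellow', 'violin'] (min_width=19, slack=0)

Answer: 1 1 1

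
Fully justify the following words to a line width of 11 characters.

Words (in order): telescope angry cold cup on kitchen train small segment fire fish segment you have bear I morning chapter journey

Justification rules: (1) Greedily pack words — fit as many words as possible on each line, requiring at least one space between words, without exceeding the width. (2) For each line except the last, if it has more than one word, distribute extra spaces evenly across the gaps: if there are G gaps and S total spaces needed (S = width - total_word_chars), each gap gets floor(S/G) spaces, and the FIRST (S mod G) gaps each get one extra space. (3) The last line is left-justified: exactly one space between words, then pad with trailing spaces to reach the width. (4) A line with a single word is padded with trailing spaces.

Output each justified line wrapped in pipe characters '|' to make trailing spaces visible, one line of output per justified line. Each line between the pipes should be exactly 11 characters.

Answer: |telescope  |
|angry  cold|
|cup      on|
|kitchen    |
|train small|
|segment    |
|fire   fish|
|segment you|
|have bear I|
|morning    |
|chapter    |
|journey    |

Derivation:
Line 1: ['telescope'] (min_width=9, slack=2)
Line 2: ['angry', 'cold'] (min_width=10, slack=1)
Line 3: ['cup', 'on'] (min_width=6, slack=5)
Line 4: ['kitchen'] (min_width=7, slack=4)
Line 5: ['train', 'small'] (min_width=11, slack=0)
Line 6: ['segment'] (min_width=7, slack=4)
Line 7: ['fire', 'fish'] (min_width=9, slack=2)
Line 8: ['segment', 'you'] (min_width=11, slack=0)
Line 9: ['have', 'bear', 'I'] (min_width=11, slack=0)
Line 10: ['morning'] (min_width=7, slack=4)
Line 11: ['chapter'] (min_width=7, slack=4)
Line 12: ['journey'] (min_width=7, slack=4)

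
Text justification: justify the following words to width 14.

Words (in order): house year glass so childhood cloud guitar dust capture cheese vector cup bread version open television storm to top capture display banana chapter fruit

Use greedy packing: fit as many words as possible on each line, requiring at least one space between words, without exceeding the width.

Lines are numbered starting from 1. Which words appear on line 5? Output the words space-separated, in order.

Line 1: ['house', 'year'] (min_width=10, slack=4)
Line 2: ['glass', 'so'] (min_width=8, slack=6)
Line 3: ['childhood'] (min_width=9, slack=5)
Line 4: ['cloud', 'guitar'] (min_width=12, slack=2)
Line 5: ['dust', 'capture'] (min_width=12, slack=2)
Line 6: ['cheese', 'vector'] (min_width=13, slack=1)
Line 7: ['cup', 'bread'] (min_width=9, slack=5)
Line 8: ['version', 'open'] (min_width=12, slack=2)
Line 9: ['television'] (min_width=10, slack=4)
Line 10: ['storm', 'to', 'top'] (min_width=12, slack=2)
Line 11: ['capture'] (min_width=7, slack=7)
Line 12: ['display', 'banana'] (min_width=14, slack=0)
Line 13: ['chapter', 'fruit'] (min_width=13, slack=1)

Answer: dust capture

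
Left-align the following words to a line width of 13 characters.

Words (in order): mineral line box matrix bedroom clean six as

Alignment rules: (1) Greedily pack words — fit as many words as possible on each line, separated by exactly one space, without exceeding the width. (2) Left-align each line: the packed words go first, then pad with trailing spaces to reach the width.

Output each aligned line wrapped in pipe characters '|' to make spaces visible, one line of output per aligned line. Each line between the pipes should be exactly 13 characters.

Line 1: ['mineral', 'line'] (min_width=12, slack=1)
Line 2: ['box', 'matrix'] (min_width=10, slack=3)
Line 3: ['bedroom', 'clean'] (min_width=13, slack=0)
Line 4: ['six', 'as'] (min_width=6, slack=7)

Answer: |mineral line |
|box matrix   |
|bedroom clean|
|six as       |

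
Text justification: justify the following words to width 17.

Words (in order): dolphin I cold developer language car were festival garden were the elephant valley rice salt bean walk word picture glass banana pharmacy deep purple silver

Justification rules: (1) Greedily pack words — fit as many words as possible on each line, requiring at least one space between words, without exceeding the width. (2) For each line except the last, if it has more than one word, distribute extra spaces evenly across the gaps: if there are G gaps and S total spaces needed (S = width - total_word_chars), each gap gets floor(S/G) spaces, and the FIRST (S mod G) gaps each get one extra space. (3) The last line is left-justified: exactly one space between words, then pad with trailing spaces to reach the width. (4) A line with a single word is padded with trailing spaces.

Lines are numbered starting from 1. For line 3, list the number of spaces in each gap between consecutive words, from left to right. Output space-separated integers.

Answer: 1 1

Derivation:
Line 1: ['dolphin', 'I', 'cold'] (min_width=14, slack=3)
Line 2: ['developer'] (min_width=9, slack=8)
Line 3: ['language', 'car', 'were'] (min_width=17, slack=0)
Line 4: ['festival', 'garden'] (min_width=15, slack=2)
Line 5: ['were', 'the', 'elephant'] (min_width=17, slack=0)
Line 6: ['valley', 'rice', 'salt'] (min_width=16, slack=1)
Line 7: ['bean', 'walk', 'word'] (min_width=14, slack=3)
Line 8: ['picture', 'glass'] (min_width=13, slack=4)
Line 9: ['banana', 'pharmacy'] (min_width=15, slack=2)
Line 10: ['deep', 'purple'] (min_width=11, slack=6)
Line 11: ['silver'] (min_width=6, slack=11)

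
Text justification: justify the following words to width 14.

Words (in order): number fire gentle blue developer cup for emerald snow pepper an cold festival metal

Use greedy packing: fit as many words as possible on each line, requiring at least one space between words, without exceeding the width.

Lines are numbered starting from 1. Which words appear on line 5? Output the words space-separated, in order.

Answer: snow pepper an

Derivation:
Line 1: ['number', 'fire'] (min_width=11, slack=3)
Line 2: ['gentle', 'blue'] (min_width=11, slack=3)
Line 3: ['developer', 'cup'] (min_width=13, slack=1)
Line 4: ['for', 'emerald'] (min_width=11, slack=3)
Line 5: ['snow', 'pepper', 'an'] (min_width=14, slack=0)
Line 6: ['cold', 'festival'] (min_width=13, slack=1)
Line 7: ['metal'] (min_width=5, slack=9)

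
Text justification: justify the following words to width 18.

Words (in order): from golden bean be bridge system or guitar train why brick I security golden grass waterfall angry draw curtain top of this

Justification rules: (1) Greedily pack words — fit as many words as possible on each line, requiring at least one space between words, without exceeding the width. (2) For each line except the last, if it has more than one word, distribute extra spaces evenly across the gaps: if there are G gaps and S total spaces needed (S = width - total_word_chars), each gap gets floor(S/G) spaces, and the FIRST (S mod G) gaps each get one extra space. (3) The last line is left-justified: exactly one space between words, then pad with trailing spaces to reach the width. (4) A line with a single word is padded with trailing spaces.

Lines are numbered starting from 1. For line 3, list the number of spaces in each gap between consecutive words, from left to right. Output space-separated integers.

Line 1: ['from', 'golden', 'bean'] (min_width=16, slack=2)
Line 2: ['be', 'bridge', 'system'] (min_width=16, slack=2)
Line 3: ['or', 'guitar', 'train'] (min_width=15, slack=3)
Line 4: ['why', 'brick', 'I'] (min_width=11, slack=7)
Line 5: ['security', 'golden'] (min_width=15, slack=3)
Line 6: ['grass', 'waterfall'] (min_width=15, slack=3)
Line 7: ['angry', 'draw', 'curtain'] (min_width=18, slack=0)
Line 8: ['top', 'of', 'this'] (min_width=11, slack=7)

Answer: 3 2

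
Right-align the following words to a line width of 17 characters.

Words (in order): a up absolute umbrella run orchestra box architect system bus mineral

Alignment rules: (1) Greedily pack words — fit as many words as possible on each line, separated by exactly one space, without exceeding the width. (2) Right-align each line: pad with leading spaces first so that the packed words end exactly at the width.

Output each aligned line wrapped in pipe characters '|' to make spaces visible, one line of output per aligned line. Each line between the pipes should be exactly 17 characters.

Answer: |    a up absolute|
|     umbrella run|
|    orchestra box|
| architect system|
|      bus mineral|

Derivation:
Line 1: ['a', 'up', 'absolute'] (min_width=13, slack=4)
Line 2: ['umbrella', 'run'] (min_width=12, slack=5)
Line 3: ['orchestra', 'box'] (min_width=13, slack=4)
Line 4: ['architect', 'system'] (min_width=16, slack=1)
Line 5: ['bus', 'mineral'] (min_width=11, slack=6)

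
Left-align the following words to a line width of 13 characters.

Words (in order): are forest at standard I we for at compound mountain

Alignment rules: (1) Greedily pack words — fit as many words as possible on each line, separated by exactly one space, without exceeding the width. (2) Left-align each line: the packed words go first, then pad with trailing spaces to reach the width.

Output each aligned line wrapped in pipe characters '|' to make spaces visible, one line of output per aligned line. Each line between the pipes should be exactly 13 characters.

Line 1: ['are', 'forest', 'at'] (min_width=13, slack=0)
Line 2: ['standard', 'I', 'we'] (min_width=13, slack=0)
Line 3: ['for', 'at'] (min_width=6, slack=7)
Line 4: ['compound'] (min_width=8, slack=5)
Line 5: ['mountain'] (min_width=8, slack=5)

Answer: |are forest at|
|standard I we|
|for at       |
|compound     |
|mountain     |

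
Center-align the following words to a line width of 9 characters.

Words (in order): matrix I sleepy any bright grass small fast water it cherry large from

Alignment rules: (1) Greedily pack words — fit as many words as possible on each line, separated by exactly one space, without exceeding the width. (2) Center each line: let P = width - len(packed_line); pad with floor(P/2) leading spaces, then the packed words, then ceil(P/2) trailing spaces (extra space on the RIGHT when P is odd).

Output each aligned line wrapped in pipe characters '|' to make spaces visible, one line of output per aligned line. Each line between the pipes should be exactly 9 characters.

Answer: |matrix I |
| sleepy  |
|   any   |
| bright  |
|  grass  |
|  small  |
|  fast   |
|water it |
| cherry  |
|  large  |
|  from   |

Derivation:
Line 1: ['matrix', 'I'] (min_width=8, slack=1)
Line 2: ['sleepy'] (min_width=6, slack=3)
Line 3: ['any'] (min_width=3, slack=6)
Line 4: ['bright'] (min_width=6, slack=3)
Line 5: ['grass'] (min_width=5, slack=4)
Line 6: ['small'] (min_width=5, slack=4)
Line 7: ['fast'] (min_width=4, slack=5)
Line 8: ['water', 'it'] (min_width=8, slack=1)
Line 9: ['cherry'] (min_width=6, slack=3)
Line 10: ['large'] (min_width=5, slack=4)
Line 11: ['from'] (min_width=4, slack=5)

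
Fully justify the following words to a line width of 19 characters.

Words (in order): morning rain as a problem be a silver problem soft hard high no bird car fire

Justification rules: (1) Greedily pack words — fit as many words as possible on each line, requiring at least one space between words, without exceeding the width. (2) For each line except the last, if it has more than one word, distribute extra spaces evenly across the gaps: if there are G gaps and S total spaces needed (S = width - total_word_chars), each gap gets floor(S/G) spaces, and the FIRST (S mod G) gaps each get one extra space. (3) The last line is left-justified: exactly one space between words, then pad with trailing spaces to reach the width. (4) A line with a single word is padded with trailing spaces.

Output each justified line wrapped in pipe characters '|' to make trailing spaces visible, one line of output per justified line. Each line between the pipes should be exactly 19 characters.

Answer: |morning  rain  as a|
|problem be a silver|
|problem  soft  hard|
|high  no  bird  car|
|fire               |

Derivation:
Line 1: ['morning', 'rain', 'as', 'a'] (min_width=17, slack=2)
Line 2: ['problem', 'be', 'a', 'silver'] (min_width=19, slack=0)
Line 3: ['problem', 'soft', 'hard'] (min_width=17, slack=2)
Line 4: ['high', 'no', 'bird', 'car'] (min_width=16, slack=3)
Line 5: ['fire'] (min_width=4, slack=15)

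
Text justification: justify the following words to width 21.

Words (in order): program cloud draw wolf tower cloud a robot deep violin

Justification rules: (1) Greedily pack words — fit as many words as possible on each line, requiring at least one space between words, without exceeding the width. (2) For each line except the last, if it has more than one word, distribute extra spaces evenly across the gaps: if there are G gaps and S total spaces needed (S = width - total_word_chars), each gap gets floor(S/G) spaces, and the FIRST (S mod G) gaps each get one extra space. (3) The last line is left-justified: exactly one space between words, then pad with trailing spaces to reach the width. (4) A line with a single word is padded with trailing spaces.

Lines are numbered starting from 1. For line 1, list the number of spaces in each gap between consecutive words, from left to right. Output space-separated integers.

Line 1: ['program', 'cloud', 'draw'] (min_width=18, slack=3)
Line 2: ['wolf', 'tower', 'cloud', 'a'] (min_width=18, slack=3)
Line 3: ['robot', 'deep', 'violin'] (min_width=17, slack=4)

Answer: 3 2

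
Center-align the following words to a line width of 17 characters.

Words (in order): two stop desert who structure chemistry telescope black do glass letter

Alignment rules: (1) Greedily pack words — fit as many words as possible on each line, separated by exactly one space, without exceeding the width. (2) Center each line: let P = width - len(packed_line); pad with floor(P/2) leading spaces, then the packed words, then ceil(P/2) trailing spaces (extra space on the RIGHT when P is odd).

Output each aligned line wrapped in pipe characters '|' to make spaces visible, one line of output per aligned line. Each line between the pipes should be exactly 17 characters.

Line 1: ['two', 'stop', 'desert'] (min_width=15, slack=2)
Line 2: ['who', 'structure'] (min_width=13, slack=4)
Line 3: ['chemistry'] (min_width=9, slack=8)
Line 4: ['telescope', 'black'] (min_width=15, slack=2)
Line 5: ['do', 'glass', 'letter'] (min_width=15, slack=2)

Answer: | two stop desert |
|  who structure  |
|    chemistry    |
| telescope black |
| do glass letter |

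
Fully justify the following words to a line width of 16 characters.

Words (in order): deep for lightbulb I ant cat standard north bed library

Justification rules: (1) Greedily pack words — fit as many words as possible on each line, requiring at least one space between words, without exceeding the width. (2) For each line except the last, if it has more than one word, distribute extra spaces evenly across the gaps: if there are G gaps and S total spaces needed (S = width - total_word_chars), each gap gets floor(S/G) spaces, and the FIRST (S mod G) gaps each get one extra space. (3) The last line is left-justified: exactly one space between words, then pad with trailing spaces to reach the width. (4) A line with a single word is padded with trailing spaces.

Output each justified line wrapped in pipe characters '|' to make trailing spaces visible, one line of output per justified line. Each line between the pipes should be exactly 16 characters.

Answer: |deep         for|
|lightbulb  I ant|
|cat     standard|
|north        bed|
|library         |

Derivation:
Line 1: ['deep', 'for'] (min_width=8, slack=8)
Line 2: ['lightbulb', 'I', 'ant'] (min_width=15, slack=1)
Line 3: ['cat', 'standard'] (min_width=12, slack=4)
Line 4: ['north', 'bed'] (min_width=9, slack=7)
Line 5: ['library'] (min_width=7, slack=9)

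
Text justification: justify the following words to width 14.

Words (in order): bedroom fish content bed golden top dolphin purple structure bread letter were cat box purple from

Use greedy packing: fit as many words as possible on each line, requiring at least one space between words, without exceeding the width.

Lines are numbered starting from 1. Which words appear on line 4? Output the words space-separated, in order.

Answer: dolphin purple

Derivation:
Line 1: ['bedroom', 'fish'] (min_width=12, slack=2)
Line 2: ['content', 'bed'] (min_width=11, slack=3)
Line 3: ['golden', 'top'] (min_width=10, slack=4)
Line 4: ['dolphin', 'purple'] (min_width=14, slack=0)
Line 5: ['structure'] (min_width=9, slack=5)
Line 6: ['bread', 'letter'] (min_width=12, slack=2)
Line 7: ['were', 'cat', 'box'] (min_width=12, slack=2)
Line 8: ['purple', 'from'] (min_width=11, slack=3)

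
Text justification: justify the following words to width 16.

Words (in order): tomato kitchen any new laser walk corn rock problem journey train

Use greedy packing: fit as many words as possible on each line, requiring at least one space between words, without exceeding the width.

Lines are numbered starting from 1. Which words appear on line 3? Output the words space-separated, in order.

Line 1: ['tomato', 'kitchen'] (min_width=14, slack=2)
Line 2: ['any', 'new', 'laser'] (min_width=13, slack=3)
Line 3: ['walk', 'corn', 'rock'] (min_width=14, slack=2)
Line 4: ['problem', 'journey'] (min_width=15, slack=1)
Line 5: ['train'] (min_width=5, slack=11)

Answer: walk corn rock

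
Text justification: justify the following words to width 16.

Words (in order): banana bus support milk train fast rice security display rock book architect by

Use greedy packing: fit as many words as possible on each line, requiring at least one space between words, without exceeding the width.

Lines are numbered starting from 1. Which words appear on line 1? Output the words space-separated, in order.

Answer: banana bus

Derivation:
Line 1: ['banana', 'bus'] (min_width=10, slack=6)
Line 2: ['support', 'milk'] (min_width=12, slack=4)
Line 3: ['train', 'fast', 'rice'] (min_width=15, slack=1)
Line 4: ['security', 'display'] (min_width=16, slack=0)
Line 5: ['rock', 'book'] (min_width=9, slack=7)
Line 6: ['architect', 'by'] (min_width=12, slack=4)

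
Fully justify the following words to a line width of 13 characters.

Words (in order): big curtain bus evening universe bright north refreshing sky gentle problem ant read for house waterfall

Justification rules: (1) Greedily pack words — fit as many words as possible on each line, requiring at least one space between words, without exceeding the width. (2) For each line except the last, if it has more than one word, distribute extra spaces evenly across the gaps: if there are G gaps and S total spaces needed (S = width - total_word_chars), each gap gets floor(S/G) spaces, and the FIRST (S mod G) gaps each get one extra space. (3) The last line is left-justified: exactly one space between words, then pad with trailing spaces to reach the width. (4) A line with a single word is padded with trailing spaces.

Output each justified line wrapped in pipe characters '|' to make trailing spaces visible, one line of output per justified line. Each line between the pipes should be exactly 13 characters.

Line 1: ['big', 'curtain'] (min_width=11, slack=2)
Line 2: ['bus', 'evening'] (min_width=11, slack=2)
Line 3: ['universe'] (min_width=8, slack=5)
Line 4: ['bright', 'north'] (min_width=12, slack=1)
Line 5: ['refreshing'] (min_width=10, slack=3)
Line 6: ['sky', 'gentle'] (min_width=10, slack=3)
Line 7: ['problem', 'ant'] (min_width=11, slack=2)
Line 8: ['read', 'for'] (min_width=8, slack=5)
Line 9: ['house'] (min_width=5, slack=8)
Line 10: ['waterfall'] (min_width=9, slack=4)

Answer: |big   curtain|
|bus   evening|
|universe     |
|bright  north|
|refreshing   |
|sky    gentle|
|problem   ant|
|read      for|
|house        |
|waterfall    |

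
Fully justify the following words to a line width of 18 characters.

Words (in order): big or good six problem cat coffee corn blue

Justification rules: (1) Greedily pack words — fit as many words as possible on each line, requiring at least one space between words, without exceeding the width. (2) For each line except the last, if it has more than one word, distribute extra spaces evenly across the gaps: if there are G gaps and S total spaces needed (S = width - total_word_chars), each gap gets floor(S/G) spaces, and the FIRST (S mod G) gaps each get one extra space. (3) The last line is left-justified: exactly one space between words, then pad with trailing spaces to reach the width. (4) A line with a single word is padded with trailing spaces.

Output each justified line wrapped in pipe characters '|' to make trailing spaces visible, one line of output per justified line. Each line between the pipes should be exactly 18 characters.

Line 1: ['big', 'or', 'good', 'six'] (min_width=15, slack=3)
Line 2: ['problem', 'cat', 'coffee'] (min_width=18, slack=0)
Line 3: ['corn', 'blue'] (min_width=9, slack=9)

Answer: |big  or  good  six|
|problem cat coffee|
|corn blue         |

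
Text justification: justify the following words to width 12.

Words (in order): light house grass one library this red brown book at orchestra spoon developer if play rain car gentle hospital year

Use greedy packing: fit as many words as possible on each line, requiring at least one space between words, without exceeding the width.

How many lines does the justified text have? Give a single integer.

Answer: 12

Derivation:
Line 1: ['light', 'house'] (min_width=11, slack=1)
Line 2: ['grass', 'one'] (min_width=9, slack=3)
Line 3: ['library', 'this'] (min_width=12, slack=0)
Line 4: ['red', 'brown'] (min_width=9, slack=3)
Line 5: ['book', 'at'] (min_width=7, slack=5)
Line 6: ['orchestra'] (min_width=9, slack=3)
Line 7: ['spoon'] (min_width=5, slack=7)
Line 8: ['developer', 'if'] (min_width=12, slack=0)
Line 9: ['play', 'rain'] (min_width=9, slack=3)
Line 10: ['car', 'gentle'] (min_width=10, slack=2)
Line 11: ['hospital'] (min_width=8, slack=4)
Line 12: ['year'] (min_width=4, slack=8)
Total lines: 12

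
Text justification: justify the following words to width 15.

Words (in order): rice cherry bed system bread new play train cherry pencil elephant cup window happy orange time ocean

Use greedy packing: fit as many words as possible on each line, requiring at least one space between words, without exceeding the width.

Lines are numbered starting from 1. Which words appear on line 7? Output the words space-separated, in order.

Answer: orange time

Derivation:
Line 1: ['rice', 'cherry', 'bed'] (min_width=15, slack=0)
Line 2: ['system', 'bread'] (min_width=12, slack=3)
Line 3: ['new', 'play', 'train'] (min_width=14, slack=1)
Line 4: ['cherry', 'pencil'] (min_width=13, slack=2)
Line 5: ['elephant', 'cup'] (min_width=12, slack=3)
Line 6: ['window', 'happy'] (min_width=12, slack=3)
Line 7: ['orange', 'time'] (min_width=11, slack=4)
Line 8: ['ocean'] (min_width=5, slack=10)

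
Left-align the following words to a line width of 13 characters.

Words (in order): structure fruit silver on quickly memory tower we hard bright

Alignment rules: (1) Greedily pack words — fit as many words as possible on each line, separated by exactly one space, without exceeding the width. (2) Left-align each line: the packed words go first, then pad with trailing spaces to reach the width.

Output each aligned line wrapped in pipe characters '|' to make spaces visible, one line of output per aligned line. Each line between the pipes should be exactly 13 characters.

Line 1: ['structure'] (min_width=9, slack=4)
Line 2: ['fruit', 'silver'] (min_width=12, slack=1)
Line 3: ['on', 'quickly'] (min_width=10, slack=3)
Line 4: ['memory', 'tower'] (min_width=12, slack=1)
Line 5: ['we', 'hard'] (min_width=7, slack=6)
Line 6: ['bright'] (min_width=6, slack=7)

Answer: |structure    |
|fruit silver |
|on quickly   |
|memory tower |
|we hard      |
|bright       |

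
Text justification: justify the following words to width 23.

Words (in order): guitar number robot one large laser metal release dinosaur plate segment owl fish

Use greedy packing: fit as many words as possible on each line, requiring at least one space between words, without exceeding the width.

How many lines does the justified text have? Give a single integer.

Line 1: ['guitar', 'number', 'robot', 'one'] (min_width=23, slack=0)
Line 2: ['large', 'laser', 'metal'] (min_width=17, slack=6)
Line 3: ['release', 'dinosaur', 'plate'] (min_width=22, slack=1)
Line 4: ['segment', 'owl', 'fish'] (min_width=16, slack=7)
Total lines: 4

Answer: 4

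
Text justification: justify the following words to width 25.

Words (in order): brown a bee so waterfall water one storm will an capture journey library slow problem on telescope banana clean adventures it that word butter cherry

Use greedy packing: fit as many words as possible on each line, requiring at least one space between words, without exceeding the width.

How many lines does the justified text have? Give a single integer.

Answer: 7

Derivation:
Line 1: ['brown', 'a', 'bee', 'so', 'waterfall'] (min_width=24, slack=1)
Line 2: ['water', 'one', 'storm', 'will', 'an'] (min_width=23, slack=2)
Line 3: ['capture', 'journey', 'library'] (min_width=23, slack=2)
Line 4: ['slow', 'problem', 'on', 'telescope'] (min_width=25, slack=0)
Line 5: ['banana', 'clean', 'adventures'] (min_width=23, slack=2)
Line 6: ['it', 'that', 'word', 'butter'] (min_width=19, slack=6)
Line 7: ['cherry'] (min_width=6, slack=19)
Total lines: 7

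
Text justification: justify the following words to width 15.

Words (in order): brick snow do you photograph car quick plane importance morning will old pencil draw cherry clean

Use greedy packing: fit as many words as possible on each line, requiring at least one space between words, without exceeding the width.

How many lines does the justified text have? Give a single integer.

Answer: 7

Derivation:
Line 1: ['brick', 'snow', 'do'] (min_width=13, slack=2)
Line 2: ['you', 'photograph'] (min_width=14, slack=1)
Line 3: ['car', 'quick', 'plane'] (min_width=15, slack=0)
Line 4: ['importance'] (min_width=10, slack=5)
Line 5: ['morning', 'will'] (min_width=12, slack=3)
Line 6: ['old', 'pencil', 'draw'] (min_width=15, slack=0)
Line 7: ['cherry', 'clean'] (min_width=12, slack=3)
Total lines: 7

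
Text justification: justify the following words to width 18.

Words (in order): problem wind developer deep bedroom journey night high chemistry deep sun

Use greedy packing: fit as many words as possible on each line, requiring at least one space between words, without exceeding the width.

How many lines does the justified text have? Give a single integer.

Answer: 5

Derivation:
Line 1: ['problem', 'wind'] (min_width=12, slack=6)
Line 2: ['developer', 'deep'] (min_width=14, slack=4)
Line 3: ['bedroom', 'journey'] (min_width=15, slack=3)
Line 4: ['night', 'high'] (min_width=10, slack=8)
Line 5: ['chemistry', 'deep', 'sun'] (min_width=18, slack=0)
Total lines: 5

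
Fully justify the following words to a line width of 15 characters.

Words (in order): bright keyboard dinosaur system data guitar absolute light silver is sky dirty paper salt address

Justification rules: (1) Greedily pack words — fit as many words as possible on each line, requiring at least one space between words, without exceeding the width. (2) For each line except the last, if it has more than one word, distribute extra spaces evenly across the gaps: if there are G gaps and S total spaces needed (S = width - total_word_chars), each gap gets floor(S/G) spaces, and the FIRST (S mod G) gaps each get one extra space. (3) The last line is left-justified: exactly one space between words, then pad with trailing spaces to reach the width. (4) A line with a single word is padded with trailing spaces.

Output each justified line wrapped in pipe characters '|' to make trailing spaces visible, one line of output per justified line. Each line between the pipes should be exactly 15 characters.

Answer: |bright keyboard|
|dinosaur system|
|data     guitar|
|absolute  light|
|silver  is  sky|
|dirty     paper|
|salt address   |

Derivation:
Line 1: ['bright', 'keyboard'] (min_width=15, slack=0)
Line 2: ['dinosaur', 'system'] (min_width=15, slack=0)
Line 3: ['data', 'guitar'] (min_width=11, slack=4)
Line 4: ['absolute', 'light'] (min_width=14, slack=1)
Line 5: ['silver', 'is', 'sky'] (min_width=13, slack=2)
Line 6: ['dirty', 'paper'] (min_width=11, slack=4)
Line 7: ['salt', 'address'] (min_width=12, slack=3)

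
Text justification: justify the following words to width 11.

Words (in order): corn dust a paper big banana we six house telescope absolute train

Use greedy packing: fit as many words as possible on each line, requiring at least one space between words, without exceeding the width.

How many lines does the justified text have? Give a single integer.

Answer: 7

Derivation:
Line 1: ['corn', 'dust', 'a'] (min_width=11, slack=0)
Line 2: ['paper', 'big'] (min_width=9, slack=2)
Line 3: ['banana', 'we'] (min_width=9, slack=2)
Line 4: ['six', 'house'] (min_width=9, slack=2)
Line 5: ['telescope'] (min_width=9, slack=2)
Line 6: ['absolute'] (min_width=8, slack=3)
Line 7: ['train'] (min_width=5, slack=6)
Total lines: 7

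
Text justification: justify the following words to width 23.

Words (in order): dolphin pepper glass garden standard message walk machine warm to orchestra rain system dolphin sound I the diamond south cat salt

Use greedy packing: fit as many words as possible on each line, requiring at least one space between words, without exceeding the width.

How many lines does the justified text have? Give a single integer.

Line 1: ['dolphin', 'pepper', 'glass'] (min_width=20, slack=3)
Line 2: ['garden', 'standard', 'message'] (min_width=23, slack=0)
Line 3: ['walk', 'machine', 'warm', 'to'] (min_width=20, slack=3)
Line 4: ['orchestra', 'rain', 'system'] (min_width=21, slack=2)
Line 5: ['dolphin', 'sound', 'I', 'the'] (min_width=19, slack=4)
Line 6: ['diamond', 'south', 'cat', 'salt'] (min_width=22, slack=1)
Total lines: 6

Answer: 6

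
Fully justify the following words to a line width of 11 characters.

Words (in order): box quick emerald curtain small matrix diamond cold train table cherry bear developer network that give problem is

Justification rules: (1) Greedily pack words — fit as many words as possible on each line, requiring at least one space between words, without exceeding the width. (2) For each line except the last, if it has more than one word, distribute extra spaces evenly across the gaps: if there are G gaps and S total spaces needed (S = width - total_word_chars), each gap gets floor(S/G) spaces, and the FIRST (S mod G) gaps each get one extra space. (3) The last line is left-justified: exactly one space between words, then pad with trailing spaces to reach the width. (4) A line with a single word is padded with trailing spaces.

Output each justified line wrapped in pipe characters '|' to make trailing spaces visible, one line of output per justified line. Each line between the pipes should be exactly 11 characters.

Line 1: ['box', 'quick'] (min_width=9, slack=2)
Line 2: ['emerald'] (min_width=7, slack=4)
Line 3: ['curtain'] (min_width=7, slack=4)
Line 4: ['small'] (min_width=5, slack=6)
Line 5: ['matrix'] (min_width=6, slack=5)
Line 6: ['diamond'] (min_width=7, slack=4)
Line 7: ['cold', 'train'] (min_width=10, slack=1)
Line 8: ['table'] (min_width=5, slack=6)
Line 9: ['cherry', 'bear'] (min_width=11, slack=0)
Line 10: ['developer'] (min_width=9, slack=2)
Line 11: ['network'] (min_width=7, slack=4)
Line 12: ['that', 'give'] (min_width=9, slack=2)
Line 13: ['problem', 'is'] (min_width=10, slack=1)

Answer: |box   quick|
|emerald    |
|curtain    |
|small      |
|matrix     |
|diamond    |
|cold  train|
|table      |
|cherry bear|
|developer  |
|network    |
|that   give|
|problem is |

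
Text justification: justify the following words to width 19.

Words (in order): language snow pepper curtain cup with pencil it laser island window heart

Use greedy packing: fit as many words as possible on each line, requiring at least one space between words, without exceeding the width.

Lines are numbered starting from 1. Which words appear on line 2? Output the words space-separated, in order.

Answer: pepper curtain cup

Derivation:
Line 1: ['language', 'snow'] (min_width=13, slack=6)
Line 2: ['pepper', 'curtain', 'cup'] (min_width=18, slack=1)
Line 3: ['with', 'pencil', 'it'] (min_width=14, slack=5)
Line 4: ['laser', 'island', 'window'] (min_width=19, slack=0)
Line 5: ['heart'] (min_width=5, slack=14)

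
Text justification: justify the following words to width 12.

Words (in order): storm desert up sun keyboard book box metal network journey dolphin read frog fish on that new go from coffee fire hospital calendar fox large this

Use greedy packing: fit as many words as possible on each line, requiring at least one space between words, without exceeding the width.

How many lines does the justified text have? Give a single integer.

Answer: 15

Derivation:
Line 1: ['storm', 'desert'] (min_width=12, slack=0)
Line 2: ['up', 'sun'] (min_width=6, slack=6)
Line 3: ['keyboard'] (min_width=8, slack=4)
Line 4: ['book', 'box'] (min_width=8, slack=4)
Line 5: ['metal'] (min_width=5, slack=7)
Line 6: ['network'] (min_width=7, slack=5)
Line 7: ['journey'] (min_width=7, slack=5)
Line 8: ['dolphin', 'read'] (min_width=12, slack=0)
Line 9: ['frog', 'fish', 'on'] (min_width=12, slack=0)
Line 10: ['that', 'new', 'go'] (min_width=11, slack=1)
Line 11: ['from', 'coffee'] (min_width=11, slack=1)
Line 12: ['fire'] (min_width=4, slack=8)
Line 13: ['hospital'] (min_width=8, slack=4)
Line 14: ['calendar', 'fox'] (min_width=12, slack=0)
Line 15: ['large', 'this'] (min_width=10, slack=2)
Total lines: 15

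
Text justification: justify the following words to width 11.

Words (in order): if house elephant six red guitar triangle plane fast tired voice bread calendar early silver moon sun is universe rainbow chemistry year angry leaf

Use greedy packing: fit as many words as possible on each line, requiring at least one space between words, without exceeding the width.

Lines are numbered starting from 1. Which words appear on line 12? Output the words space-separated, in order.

Answer: sun is

Derivation:
Line 1: ['if', 'house'] (min_width=8, slack=3)
Line 2: ['elephant'] (min_width=8, slack=3)
Line 3: ['six', 'red'] (min_width=7, slack=4)
Line 4: ['guitar'] (min_width=6, slack=5)
Line 5: ['triangle'] (min_width=8, slack=3)
Line 6: ['plane', 'fast'] (min_width=10, slack=1)
Line 7: ['tired', 'voice'] (min_width=11, slack=0)
Line 8: ['bread'] (min_width=5, slack=6)
Line 9: ['calendar'] (min_width=8, slack=3)
Line 10: ['early'] (min_width=5, slack=6)
Line 11: ['silver', 'moon'] (min_width=11, slack=0)
Line 12: ['sun', 'is'] (min_width=6, slack=5)
Line 13: ['universe'] (min_width=8, slack=3)
Line 14: ['rainbow'] (min_width=7, slack=4)
Line 15: ['chemistry'] (min_width=9, slack=2)
Line 16: ['year', 'angry'] (min_width=10, slack=1)
Line 17: ['leaf'] (min_width=4, slack=7)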